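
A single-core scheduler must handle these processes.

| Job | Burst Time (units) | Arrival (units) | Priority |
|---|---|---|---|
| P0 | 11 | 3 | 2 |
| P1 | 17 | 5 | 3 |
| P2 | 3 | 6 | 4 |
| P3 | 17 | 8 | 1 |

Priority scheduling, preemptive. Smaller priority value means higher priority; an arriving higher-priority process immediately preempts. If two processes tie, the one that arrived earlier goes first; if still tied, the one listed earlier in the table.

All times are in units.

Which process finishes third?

P1

Timeline: | idle 0-3 | P0 3-8 | P3 8-25 | P0 25-31 | P1 31-48 | P2 48-51 |
Completion: P0=31  P1=48  P2=51  P3=25
Finish order: P3 → P0 → P1 → P2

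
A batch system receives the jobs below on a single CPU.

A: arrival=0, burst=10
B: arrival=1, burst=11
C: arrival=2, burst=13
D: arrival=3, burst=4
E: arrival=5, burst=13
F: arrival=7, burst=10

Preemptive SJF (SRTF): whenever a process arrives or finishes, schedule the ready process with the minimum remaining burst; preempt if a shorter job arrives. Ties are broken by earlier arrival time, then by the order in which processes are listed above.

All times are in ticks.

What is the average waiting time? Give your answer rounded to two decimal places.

18.33

Schedule: | A 0-3 | D 3-7 | A 7-14 | F 14-24 | B 24-35 | C 35-48 | E 48-61 |
Completion: A=14  B=35  C=48  D=7  E=61  F=24
Waiting times: A=4, B=23, C=33, D=0, E=43, F=7
Average waiting = (4+23+33+0+43+7) / 6 = 110/6 = 18.33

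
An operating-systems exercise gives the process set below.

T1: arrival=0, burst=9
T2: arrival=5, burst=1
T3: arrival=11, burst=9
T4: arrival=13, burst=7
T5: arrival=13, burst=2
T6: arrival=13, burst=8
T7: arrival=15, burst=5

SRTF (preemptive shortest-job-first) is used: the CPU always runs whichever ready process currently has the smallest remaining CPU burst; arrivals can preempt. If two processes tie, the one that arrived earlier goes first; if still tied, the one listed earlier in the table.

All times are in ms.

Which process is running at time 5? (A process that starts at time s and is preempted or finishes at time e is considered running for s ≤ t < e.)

T2

Timeline: | T1 0-5 | T2 5-6 | T1 6-10 | idle 10-11 | T3 11-13 | T5 13-15 | T7 15-20 | T3 20-27 | T4 27-34 | T6 34-42 |
Completion: T1=10  T2=6  T3=27  T4=34  T5=15  T6=42  T7=20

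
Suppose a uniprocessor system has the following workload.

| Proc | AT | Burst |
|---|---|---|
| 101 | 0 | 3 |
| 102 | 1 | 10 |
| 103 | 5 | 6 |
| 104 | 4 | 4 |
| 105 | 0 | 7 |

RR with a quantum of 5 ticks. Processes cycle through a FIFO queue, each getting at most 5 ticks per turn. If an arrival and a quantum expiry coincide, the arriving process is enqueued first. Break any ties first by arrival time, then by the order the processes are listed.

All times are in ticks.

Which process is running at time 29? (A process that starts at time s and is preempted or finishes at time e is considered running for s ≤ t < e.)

103

Schedule: | 101 0-3 | 105 3-8 | 102 8-13 | 104 13-17 | 103 17-22 | 105 22-24 | 102 24-29 | 103 29-30 |
Completion: 101=3  102=29  103=30  104=17  105=24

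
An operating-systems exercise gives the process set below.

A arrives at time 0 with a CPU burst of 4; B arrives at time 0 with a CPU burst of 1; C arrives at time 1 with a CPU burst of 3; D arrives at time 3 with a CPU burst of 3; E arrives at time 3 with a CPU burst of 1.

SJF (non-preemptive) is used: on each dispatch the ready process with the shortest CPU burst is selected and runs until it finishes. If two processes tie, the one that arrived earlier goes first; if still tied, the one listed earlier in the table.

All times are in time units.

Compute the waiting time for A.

Schedule: | B 0-1 | C 1-4 | E 4-5 | D 5-8 | A 8-12 |
Completion: A=12  B=1  C=4  D=8  E=5
Waiting(A) = turnaround − burst = 12 − 4 = 8

8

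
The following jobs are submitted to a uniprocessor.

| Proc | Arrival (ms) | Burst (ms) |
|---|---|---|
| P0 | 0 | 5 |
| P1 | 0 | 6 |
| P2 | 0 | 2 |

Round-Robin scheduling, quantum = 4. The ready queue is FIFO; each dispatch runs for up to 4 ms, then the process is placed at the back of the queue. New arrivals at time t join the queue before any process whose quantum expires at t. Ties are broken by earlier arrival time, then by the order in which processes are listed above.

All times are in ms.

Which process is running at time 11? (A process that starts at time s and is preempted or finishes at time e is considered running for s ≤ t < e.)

P1

Gantt: | P0 0-4 | P1 4-8 | P2 8-10 | P0 10-11 | P1 11-13 |
Completion: P0=11  P1=13  P2=10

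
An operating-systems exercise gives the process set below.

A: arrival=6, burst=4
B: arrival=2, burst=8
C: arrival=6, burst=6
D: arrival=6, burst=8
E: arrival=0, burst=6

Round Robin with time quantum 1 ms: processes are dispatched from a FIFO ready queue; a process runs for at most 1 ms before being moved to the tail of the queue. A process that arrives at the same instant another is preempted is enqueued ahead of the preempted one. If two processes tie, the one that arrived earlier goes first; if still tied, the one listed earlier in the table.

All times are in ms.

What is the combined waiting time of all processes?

75

Timeline: | E 0-2 | B 2-3 | E 3-4 | B 4-5 | E 5-6 | B 6-7 | A 7-8 | C 8-9 | D 9-10 | E 10-11 | B 11-12 | A 12-13 | C 13-14 | D 14-15 | E 15-16 | B 16-17 | A 17-18 | C 18-19 | D 19-20 | B 20-21 | A 21-22 | C 22-23 | D 23-24 | B 24-25 | C 25-26 | D 26-27 | B 27-28 | C 28-29 | D 29-32 |
Completion: A=22  B=28  C=29  D=32  E=16
Waiting = turnaround − burst: A=12, B=18, C=17, D=18, E=10
Total waiting = 12 + 18 + 17 + 18 + 10 = 75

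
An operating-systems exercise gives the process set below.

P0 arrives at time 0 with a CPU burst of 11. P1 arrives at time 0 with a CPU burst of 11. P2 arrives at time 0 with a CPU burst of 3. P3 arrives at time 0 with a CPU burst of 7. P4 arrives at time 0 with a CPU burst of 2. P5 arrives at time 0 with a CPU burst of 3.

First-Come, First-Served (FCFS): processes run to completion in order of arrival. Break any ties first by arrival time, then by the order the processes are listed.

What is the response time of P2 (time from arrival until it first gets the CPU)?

Schedule: | P0 0-11 | P1 11-22 | P2 22-25 | P3 25-32 | P4 32-34 | P5 34-37 |
Completion: P0=11  P1=22  P2=25  P3=32  P4=34  P5=37
Turnaround (C−A): P0=11  P1=22  P2=25  P3=32  P4=34  P5=37
Response(P2) = first start − arrival = 22 − 0 = 22

22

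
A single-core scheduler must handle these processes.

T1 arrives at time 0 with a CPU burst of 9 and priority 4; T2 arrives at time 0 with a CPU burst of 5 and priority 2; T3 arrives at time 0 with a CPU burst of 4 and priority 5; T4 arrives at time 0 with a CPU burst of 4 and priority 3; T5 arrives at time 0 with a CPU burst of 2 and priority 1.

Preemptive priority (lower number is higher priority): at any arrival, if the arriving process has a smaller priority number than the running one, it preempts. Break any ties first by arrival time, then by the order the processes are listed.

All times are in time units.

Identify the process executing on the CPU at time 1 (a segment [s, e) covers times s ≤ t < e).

T5

Schedule: | T5 0-2 | T2 2-7 | T4 7-11 | T1 11-20 | T3 20-24 |
Completion: T1=20  T2=7  T3=24  T4=11  T5=2
Turnaround (C−A): T1=20  T2=7  T3=24  T4=11  T5=2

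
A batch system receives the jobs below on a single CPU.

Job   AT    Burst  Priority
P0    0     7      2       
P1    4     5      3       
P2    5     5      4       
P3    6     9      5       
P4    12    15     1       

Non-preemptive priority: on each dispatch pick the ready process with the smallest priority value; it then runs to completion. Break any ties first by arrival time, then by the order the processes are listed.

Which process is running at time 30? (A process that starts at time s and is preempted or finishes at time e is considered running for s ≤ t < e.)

P2

Schedule: | P0 0-7 | P1 7-12 | P4 12-27 | P2 27-32 | P3 32-41 |
Completion: P0=7  P1=12  P2=32  P3=41  P4=27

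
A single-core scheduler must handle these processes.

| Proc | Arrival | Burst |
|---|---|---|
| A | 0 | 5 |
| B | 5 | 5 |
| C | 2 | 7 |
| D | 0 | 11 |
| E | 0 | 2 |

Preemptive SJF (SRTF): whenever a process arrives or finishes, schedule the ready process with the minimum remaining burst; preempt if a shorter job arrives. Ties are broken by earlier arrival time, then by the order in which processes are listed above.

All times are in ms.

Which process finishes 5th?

Timeline: | E 0-2 | A 2-7 | B 7-12 | C 12-19 | D 19-30 |
Completion: A=7  B=12  C=19  D=30  E=2
Finish order: E → A → B → C → D

D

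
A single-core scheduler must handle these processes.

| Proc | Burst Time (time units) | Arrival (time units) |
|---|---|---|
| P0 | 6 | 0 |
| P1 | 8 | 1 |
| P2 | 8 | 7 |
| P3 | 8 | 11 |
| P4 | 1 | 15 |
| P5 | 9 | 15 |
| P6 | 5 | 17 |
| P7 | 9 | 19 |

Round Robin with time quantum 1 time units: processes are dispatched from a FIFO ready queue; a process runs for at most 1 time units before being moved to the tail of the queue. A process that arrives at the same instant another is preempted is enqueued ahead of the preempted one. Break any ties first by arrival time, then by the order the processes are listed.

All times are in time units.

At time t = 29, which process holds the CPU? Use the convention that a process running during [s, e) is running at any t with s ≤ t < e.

P7

Gantt: | P0 0-1 | P1 1-2 | P0 2-3 | P1 3-4 | P0 4-5 | P1 5-6 | P0 6-7 | P1 7-8 | P2 8-9 | P0 9-10 | P1 10-11 | P2 11-12 | P0 12-13 | P3 13-14 | P1 14-15 | P2 15-16 | P3 16-17 | P4 17-18 | P5 18-19 | P1 19-20 | P2 20-21 | P6 21-22 | P3 22-23 | P7 23-24 | P5 24-25 | P1 25-26 | P2 26-27 | P6 27-28 | P3 28-29 | P7 29-30 | P5 30-31 | P2 31-32 | P6 32-33 | P3 33-34 | P7 34-35 | P5 35-36 | P2 36-37 | P6 37-38 | P3 38-39 | P7 39-40 | P5 40-41 | P2 41-42 | P6 42-43 | P3 43-44 | P7 44-45 | P5 45-46 | P3 46-47 | P7 47-48 | P5 48-49 | P7 49-50 | P5 50-51 | P7 51-52 | P5 52-53 | P7 53-54 |
Completion: P0=13  P1=26  P2=42  P3=47  P4=18  P5=53  P6=43  P7=54
Turnaround (C−A): P0=13  P1=25  P2=35  P3=36  P4=3  P5=38  P6=26  P7=35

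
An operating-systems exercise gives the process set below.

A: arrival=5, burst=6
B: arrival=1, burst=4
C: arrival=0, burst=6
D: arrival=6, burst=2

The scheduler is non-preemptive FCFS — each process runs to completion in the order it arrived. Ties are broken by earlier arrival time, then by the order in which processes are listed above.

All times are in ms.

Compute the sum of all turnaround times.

38

Timeline: | C 0-6 | B 6-10 | A 10-16 | D 16-18 |
Completion: A=16  B=10  C=6  D=18
Turnaround (C−A): A=11  B=9  C=6  D=12
Turnaround = completion − arrival: A=11, B=9, C=6, D=12
Total turnaround = 11 + 9 + 6 + 12 = 38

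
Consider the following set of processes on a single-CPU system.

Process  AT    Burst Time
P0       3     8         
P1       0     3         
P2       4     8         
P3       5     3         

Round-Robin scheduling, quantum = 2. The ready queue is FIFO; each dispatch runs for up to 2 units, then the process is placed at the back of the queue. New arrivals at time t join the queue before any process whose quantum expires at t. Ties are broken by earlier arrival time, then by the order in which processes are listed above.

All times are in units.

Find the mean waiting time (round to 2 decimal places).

Schedule: | P1 0-3 | P0 3-5 | P2 5-7 | P3 7-9 | P0 9-11 | P2 11-13 | P3 13-14 | P0 14-16 | P2 16-18 | P0 18-20 | P2 20-22 |
Completion: P0=20  P1=3  P2=22  P3=14
Turnaround (C−A): P0=17  P1=3  P2=18  P3=9
Waiting times: P0=9, P1=0, P2=10, P3=6
Average waiting = (9+0+10+6) / 4 = 25/4 = 6.25

6.25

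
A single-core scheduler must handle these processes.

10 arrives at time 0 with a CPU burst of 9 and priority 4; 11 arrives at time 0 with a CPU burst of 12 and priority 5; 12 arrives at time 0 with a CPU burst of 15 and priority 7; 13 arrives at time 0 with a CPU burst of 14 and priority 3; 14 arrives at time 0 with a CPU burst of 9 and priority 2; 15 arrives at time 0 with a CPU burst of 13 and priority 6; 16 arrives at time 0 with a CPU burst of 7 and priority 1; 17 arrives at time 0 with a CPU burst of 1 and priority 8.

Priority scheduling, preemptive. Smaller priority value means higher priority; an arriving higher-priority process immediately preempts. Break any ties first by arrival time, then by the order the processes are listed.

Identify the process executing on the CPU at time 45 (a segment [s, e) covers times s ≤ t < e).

Timeline: | 16 0-7 | 14 7-16 | 13 16-30 | 10 30-39 | 11 39-51 | 15 51-64 | 12 64-79 | 17 79-80 |
Completion: 10=39  11=51  12=79  13=30  14=16  15=64  16=7  17=80
Turnaround (C−A): 10=39  11=51  12=79  13=30  14=16  15=64  16=7  17=80

11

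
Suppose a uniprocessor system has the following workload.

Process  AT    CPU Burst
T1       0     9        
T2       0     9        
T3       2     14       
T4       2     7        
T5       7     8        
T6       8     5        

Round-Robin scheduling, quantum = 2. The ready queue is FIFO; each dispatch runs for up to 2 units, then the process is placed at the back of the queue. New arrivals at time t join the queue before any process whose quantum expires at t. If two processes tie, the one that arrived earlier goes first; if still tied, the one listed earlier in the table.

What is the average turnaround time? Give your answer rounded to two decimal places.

41.83

Gantt: | T1 0-2 | T2 2-4 | T3 4-6 | T4 6-8 | T1 8-10 | T2 10-12 | T3 12-14 | T5 14-16 | T6 16-18 | T4 18-20 | T1 20-22 | T2 22-24 | T3 24-26 | T5 26-28 | T6 28-30 | T4 30-32 | T1 32-34 | T2 34-36 | T3 36-38 | T5 38-40 | T6 40-41 | T4 41-42 | T1 42-43 | T2 43-44 | T3 44-46 | T5 46-48 | T3 48-52 |
Completion: T1=43  T2=44  T3=52  T4=42  T5=48  T6=41
Turnaround (C−A): T1=43  T2=44  T3=50  T4=40  T5=41  T6=33
Turnaround times: T1=43, T2=44, T3=50, T4=40, T5=41, T6=33
Average turnaround = (43+44+50+40+41+33) / 6 = 251/6 = 41.83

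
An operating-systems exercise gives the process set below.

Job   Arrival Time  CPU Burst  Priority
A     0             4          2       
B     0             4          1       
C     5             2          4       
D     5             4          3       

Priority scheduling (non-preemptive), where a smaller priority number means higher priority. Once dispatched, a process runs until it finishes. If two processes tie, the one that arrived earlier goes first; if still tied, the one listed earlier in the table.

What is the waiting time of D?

3

Timeline: | B 0-4 | A 4-8 | D 8-12 | C 12-14 |
Completion: A=8  B=4  C=14  D=12
Turnaround (C−A): A=8  B=4  C=9  D=7
Waiting(D) = turnaround − burst = 7 − 4 = 3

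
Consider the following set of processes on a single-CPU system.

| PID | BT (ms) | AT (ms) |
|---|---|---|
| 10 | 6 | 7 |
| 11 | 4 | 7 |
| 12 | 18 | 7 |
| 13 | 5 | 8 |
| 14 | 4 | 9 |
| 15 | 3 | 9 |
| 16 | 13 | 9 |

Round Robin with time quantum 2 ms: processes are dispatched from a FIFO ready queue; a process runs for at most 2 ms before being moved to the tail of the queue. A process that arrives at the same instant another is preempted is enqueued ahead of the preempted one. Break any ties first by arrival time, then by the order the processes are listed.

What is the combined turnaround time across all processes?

Gantt: | idle 0-7 | 10 7-9 | 11 9-11 | 12 11-13 | 13 13-15 | 14 15-17 | 15 17-19 | 16 19-21 | 10 21-23 | 11 23-25 | 12 25-27 | 13 27-29 | 14 29-31 | 15 31-32 | 16 32-34 | 10 34-36 | 12 36-38 | 13 38-39 | 16 39-41 | 12 41-43 | 16 43-45 | 12 45-47 | 16 47-49 | 12 49-51 | 16 51-53 | 12 53-55 | 16 55-56 | 12 56-60 |
Completion: 10=36  11=25  12=60  13=39  14=31  15=32  16=56
Turnaround (C−A): 10=29  11=18  12=53  13=31  14=22  15=23  16=47
Turnaround = completion − arrival: 10=29, 11=18, 12=53, 13=31, 14=22, 15=23, 16=47
Total turnaround = 29 + 18 + 53 + 31 + 22 + 23 + 47 = 223

223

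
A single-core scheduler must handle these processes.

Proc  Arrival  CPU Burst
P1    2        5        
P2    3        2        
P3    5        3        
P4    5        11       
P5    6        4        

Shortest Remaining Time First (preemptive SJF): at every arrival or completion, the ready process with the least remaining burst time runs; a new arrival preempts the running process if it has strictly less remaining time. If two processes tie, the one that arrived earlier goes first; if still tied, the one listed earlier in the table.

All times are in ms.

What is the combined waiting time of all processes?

22

Timeline: | idle 0-2 | P1 2-3 | P2 3-5 | P3 5-8 | P1 8-12 | P5 12-16 | P4 16-27 |
Completion: P1=12  P2=5  P3=8  P4=27  P5=16
Turnaround (C−A): P1=10  P2=2  P3=3  P4=22  P5=10
Waiting = turnaround − burst: P1=5, P2=0, P3=0, P4=11, P5=6
Total waiting = 5 + 0 + 0 + 11 + 6 = 22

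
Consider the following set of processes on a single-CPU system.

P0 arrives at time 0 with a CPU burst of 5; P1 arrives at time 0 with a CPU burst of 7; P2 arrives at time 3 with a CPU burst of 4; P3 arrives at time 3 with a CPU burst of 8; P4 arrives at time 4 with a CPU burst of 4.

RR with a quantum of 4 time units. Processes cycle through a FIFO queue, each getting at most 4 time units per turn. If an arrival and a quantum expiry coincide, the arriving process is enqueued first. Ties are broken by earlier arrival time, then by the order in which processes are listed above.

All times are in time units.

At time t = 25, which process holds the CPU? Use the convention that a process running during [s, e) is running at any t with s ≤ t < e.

Gantt: | P0 0-4 | P1 4-8 | P2 8-12 | P3 12-16 | P4 16-20 | P0 20-21 | P1 21-24 | P3 24-28 |
Completion: P0=21  P1=24  P2=12  P3=28  P4=20
Turnaround (C−A): P0=21  P1=24  P2=9  P3=25  P4=16

P3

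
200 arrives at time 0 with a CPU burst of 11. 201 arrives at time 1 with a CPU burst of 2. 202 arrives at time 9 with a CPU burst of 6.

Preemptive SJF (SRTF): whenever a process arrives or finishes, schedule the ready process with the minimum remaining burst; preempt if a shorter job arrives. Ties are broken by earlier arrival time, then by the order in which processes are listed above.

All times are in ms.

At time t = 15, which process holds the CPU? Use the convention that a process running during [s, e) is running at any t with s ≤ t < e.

Timeline: | 200 0-1 | 201 1-3 | 200 3-13 | 202 13-19 |
Completion: 200=13  201=3  202=19

202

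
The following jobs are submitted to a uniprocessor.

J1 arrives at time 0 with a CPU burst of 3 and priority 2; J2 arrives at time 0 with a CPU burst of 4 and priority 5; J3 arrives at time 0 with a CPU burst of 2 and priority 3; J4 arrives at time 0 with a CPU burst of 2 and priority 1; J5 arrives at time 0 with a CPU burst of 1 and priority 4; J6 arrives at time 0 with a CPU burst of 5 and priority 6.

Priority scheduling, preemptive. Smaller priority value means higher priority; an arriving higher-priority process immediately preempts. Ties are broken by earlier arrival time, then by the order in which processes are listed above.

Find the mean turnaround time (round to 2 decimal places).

8.50

Timeline: | J4 0-2 | J1 2-5 | J3 5-7 | J5 7-8 | J2 8-12 | J6 12-17 |
Completion: J1=5  J2=12  J3=7  J4=2  J5=8  J6=17
Turnaround times: J1=5, J2=12, J3=7, J4=2, J5=8, J6=17
Average turnaround = (5+12+7+2+8+17) / 6 = 51/6 = 8.50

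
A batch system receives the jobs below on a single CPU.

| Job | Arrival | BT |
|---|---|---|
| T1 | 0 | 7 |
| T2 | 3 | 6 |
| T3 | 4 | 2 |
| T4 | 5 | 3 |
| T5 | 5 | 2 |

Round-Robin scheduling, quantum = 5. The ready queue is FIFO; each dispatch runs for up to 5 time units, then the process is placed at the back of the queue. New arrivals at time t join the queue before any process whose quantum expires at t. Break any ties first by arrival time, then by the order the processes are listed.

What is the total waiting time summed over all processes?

Gantt: | T1 0-5 | T2 5-10 | T3 10-12 | T4 12-15 | T5 15-17 | T1 17-19 | T2 19-20 |
Completion: T1=19  T2=20  T3=12  T4=15  T5=17
Waiting = turnaround − burst: T1=12, T2=11, T3=6, T4=7, T5=10
Total waiting = 12 + 11 + 6 + 7 + 10 = 46

46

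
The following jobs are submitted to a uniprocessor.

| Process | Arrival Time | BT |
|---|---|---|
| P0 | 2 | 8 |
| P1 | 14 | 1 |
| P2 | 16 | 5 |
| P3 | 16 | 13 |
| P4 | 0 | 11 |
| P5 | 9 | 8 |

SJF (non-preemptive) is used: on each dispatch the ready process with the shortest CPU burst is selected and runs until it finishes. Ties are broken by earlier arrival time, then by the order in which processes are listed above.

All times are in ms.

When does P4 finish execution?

11

Schedule: | P4 0-11 | P0 11-19 | P1 19-20 | P2 20-25 | P5 25-33 | P3 33-46 |
Completion: P0=19  P1=20  P2=25  P3=46  P4=11  P5=33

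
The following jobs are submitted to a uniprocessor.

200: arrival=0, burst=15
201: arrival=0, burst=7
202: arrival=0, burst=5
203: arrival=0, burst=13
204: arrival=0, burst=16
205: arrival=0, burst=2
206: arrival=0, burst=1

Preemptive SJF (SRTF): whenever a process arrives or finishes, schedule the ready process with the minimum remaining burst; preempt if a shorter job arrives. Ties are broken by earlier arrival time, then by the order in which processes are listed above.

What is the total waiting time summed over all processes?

Gantt: | 206 0-1 | 205 1-3 | 202 3-8 | 201 8-15 | 203 15-28 | 200 28-43 | 204 43-59 |
Completion: 200=43  201=15  202=8  203=28  204=59  205=3  206=1
Waiting = turnaround − burst: 200=28, 201=8, 202=3, 203=15, 204=43, 205=1, 206=0
Total waiting = 28 + 8 + 3 + 15 + 43 + 1 + 0 = 98

98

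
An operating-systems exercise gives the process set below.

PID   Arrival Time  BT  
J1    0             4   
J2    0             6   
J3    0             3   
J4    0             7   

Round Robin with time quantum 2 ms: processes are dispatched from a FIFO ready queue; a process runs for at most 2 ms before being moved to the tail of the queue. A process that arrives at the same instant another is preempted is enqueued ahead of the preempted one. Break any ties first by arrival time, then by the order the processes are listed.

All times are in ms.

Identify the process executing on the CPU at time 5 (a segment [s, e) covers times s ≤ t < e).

Schedule: | J1 0-2 | J2 2-4 | J3 4-6 | J4 6-8 | J1 8-10 | J2 10-12 | J3 12-13 | J4 13-15 | J2 15-17 | J4 17-20 |
Completion: J1=10  J2=17  J3=13  J4=20
Turnaround (C−A): J1=10  J2=17  J3=13  J4=20

J3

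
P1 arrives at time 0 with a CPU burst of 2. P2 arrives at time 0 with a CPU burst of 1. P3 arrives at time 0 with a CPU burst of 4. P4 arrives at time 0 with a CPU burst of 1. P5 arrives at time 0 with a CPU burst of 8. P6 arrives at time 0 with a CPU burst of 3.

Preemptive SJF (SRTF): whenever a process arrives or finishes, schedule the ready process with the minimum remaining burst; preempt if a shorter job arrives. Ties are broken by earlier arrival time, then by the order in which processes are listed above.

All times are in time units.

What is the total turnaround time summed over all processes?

44

Timeline: | P2 0-1 | P4 1-2 | P1 2-4 | P6 4-7 | P3 7-11 | P5 11-19 |
Completion: P1=4  P2=1  P3=11  P4=2  P5=19  P6=7
Turnaround = completion − arrival: P1=4, P2=1, P3=11, P4=2, P5=19, P6=7
Total turnaround = 4 + 1 + 11 + 2 + 19 + 7 = 44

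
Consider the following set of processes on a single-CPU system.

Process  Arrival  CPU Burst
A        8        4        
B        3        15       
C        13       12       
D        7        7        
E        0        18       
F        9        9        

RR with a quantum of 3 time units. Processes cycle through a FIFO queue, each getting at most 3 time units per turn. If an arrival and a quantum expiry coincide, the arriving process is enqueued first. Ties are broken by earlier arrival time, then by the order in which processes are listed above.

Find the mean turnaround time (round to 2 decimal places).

Gantt: | E 0-3 | B 3-6 | E 6-9 | B 9-12 | D 12-15 | A 15-18 | F 18-21 | E 21-24 | B 24-27 | C 27-30 | D 30-33 | A 33-34 | F 34-37 | E 37-40 | B 40-43 | C 43-46 | D 46-47 | F 47-50 | E 50-53 | B 53-56 | C 56-59 | E 59-62 | C 62-65 |
Completion: A=34  B=56  C=65  D=47  E=62  F=50
Turnaround times: A=26, B=53, C=52, D=40, E=62, F=41
Average turnaround = (26+53+52+40+62+41) / 6 = 274/6 = 45.67

45.67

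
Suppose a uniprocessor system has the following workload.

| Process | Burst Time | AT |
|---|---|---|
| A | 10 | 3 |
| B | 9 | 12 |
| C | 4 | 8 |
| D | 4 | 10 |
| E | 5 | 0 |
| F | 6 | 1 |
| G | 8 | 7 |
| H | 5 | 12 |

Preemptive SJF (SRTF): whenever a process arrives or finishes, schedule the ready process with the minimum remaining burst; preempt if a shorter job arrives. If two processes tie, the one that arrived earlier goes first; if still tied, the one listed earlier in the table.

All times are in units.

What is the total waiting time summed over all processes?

94

Schedule: | E 0-5 | F 5-11 | C 11-15 | D 15-19 | H 19-24 | G 24-32 | B 32-41 | A 41-51 |
Completion: A=51  B=41  C=15  D=19  E=5  F=11  G=32  H=24
Turnaround (C−A): A=48  B=29  C=7  D=9  E=5  F=10  G=25  H=12
Waiting = turnaround − burst: A=38, B=20, C=3, D=5, E=0, F=4, G=17, H=7
Total waiting = 38 + 20 + 3 + 5 + 0 + 4 + 17 + 7 = 94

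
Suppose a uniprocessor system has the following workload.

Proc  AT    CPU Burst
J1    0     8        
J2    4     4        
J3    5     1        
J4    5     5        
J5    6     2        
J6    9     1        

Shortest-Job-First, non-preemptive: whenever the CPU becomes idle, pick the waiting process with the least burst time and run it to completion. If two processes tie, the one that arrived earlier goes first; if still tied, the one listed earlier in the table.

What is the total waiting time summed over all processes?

Timeline: | J1 0-8 | J3 8-9 | J6 9-10 | J5 10-12 | J2 12-16 | J4 16-21 |
Completion: J1=8  J2=16  J3=9  J4=21  J5=12  J6=10
Turnaround (C−A): J1=8  J2=12  J3=4  J4=16  J5=6  J6=1
Waiting = turnaround − burst: J1=0, J2=8, J3=3, J4=11, J5=4, J6=0
Total waiting = 0 + 8 + 3 + 11 + 4 + 0 = 26

26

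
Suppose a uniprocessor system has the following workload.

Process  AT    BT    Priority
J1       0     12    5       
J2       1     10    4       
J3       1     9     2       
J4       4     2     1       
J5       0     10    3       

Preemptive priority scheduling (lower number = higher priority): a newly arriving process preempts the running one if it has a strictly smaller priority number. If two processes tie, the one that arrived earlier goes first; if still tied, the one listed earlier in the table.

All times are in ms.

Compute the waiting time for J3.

Schedule: | J5 0-1 | J3 1-4 | J4 4-6 | J3 6-12 | J5 12-21 | J2 21-31 | J1 31-43 |
Completion: J1=43  J2=31  J3=12  J4=6  J5=21
Turnaround (C−A): J1=43  J2=30  J3=11  J4=2  J5=21
Waiting(J3) = turnaround − burst = 11 − 9 = 2

2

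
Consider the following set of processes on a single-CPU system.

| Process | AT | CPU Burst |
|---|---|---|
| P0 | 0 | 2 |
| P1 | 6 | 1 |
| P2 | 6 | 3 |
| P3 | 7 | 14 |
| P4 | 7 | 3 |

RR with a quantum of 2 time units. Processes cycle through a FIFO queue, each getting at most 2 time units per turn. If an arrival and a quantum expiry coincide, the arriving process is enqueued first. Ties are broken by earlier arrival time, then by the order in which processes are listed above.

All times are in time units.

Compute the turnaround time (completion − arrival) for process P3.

Gantt: | P0 0-2 | idle 2-6 | P1 6-7 | P2 7-9 | P3 9-11 | P4 11-13 | P2 13-14 | P3 14-16 | P4 16-17 | P3 17-27 |
Completion: P0=2  P1=7  P2=14  P3=27  P4=17
Turnaround (C−A): P0=2  P1=1  P2=8  P3=20  P4=10
Turnaround(P3) = completion − arrival = 27 − 7 = 20

20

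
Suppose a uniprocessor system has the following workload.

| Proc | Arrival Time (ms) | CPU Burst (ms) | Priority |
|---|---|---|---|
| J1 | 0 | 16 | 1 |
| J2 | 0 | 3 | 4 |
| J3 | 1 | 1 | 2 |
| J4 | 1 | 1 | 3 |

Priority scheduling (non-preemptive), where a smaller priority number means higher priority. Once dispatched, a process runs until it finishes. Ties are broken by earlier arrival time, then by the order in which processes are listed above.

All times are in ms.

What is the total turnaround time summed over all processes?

Schedule: | J1 0-16 | J3 16-17 | J4 17-18 | J2 18-21 |
Completion: J1=16  J2=21  J3=17  J4=18
Turnaround (C−A): J1=16  J2=21  J3=16  J4=17
Turnaround = completion − arrival: J1=16, J2=21, J3=16, J4=17
Total turnaround = 16 + 21 + 16 + 17 = 70

70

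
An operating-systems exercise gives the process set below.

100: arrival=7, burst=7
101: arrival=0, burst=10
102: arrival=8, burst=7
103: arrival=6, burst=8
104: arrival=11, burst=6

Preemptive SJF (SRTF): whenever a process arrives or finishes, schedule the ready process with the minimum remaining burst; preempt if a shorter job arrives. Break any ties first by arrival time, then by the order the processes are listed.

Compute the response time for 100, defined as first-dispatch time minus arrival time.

3

Gantt: | 101 0-10 | 100 10-17 | 104 17-23 | 102 23-30 | 103 30-38 |
Completion: 100=17  101=10  102=30  103=38  104=23
Turnaround (C−A): 100=10  101=10  102=22  103=32  104=12
Response(100) = first start − arrival = 10 − 7 = 3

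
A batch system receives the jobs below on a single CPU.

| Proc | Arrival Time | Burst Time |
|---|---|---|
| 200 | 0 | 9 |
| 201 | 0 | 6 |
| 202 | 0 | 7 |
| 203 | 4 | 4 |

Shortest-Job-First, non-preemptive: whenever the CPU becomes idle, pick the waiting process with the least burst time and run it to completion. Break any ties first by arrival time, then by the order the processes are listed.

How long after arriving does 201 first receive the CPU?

Schedule: | 201 0-6 | 203 6-10 | 202 10-17 | 200 17-26 |
Completion: 200=26  201=6  202=17  203=10
Response(201) = first start − arrival = 0 − 0 = 0

0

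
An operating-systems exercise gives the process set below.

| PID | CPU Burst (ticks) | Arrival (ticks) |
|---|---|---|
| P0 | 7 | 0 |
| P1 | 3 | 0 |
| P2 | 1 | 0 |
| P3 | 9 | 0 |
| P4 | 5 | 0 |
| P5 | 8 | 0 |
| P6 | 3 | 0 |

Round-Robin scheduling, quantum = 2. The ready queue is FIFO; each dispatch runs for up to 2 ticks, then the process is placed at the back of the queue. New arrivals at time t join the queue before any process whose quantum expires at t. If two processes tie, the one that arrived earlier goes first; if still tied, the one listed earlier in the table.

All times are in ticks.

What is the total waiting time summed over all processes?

Schedule: | P0 0-2 | P1 2-4 | P2 4-5 | P3 5-7 | P4 7-9 | P5 9-11 | P6 11-13 | P0 13-15 | P1 15-16 | P3 16-18 | P4 18-20 | P5 20-22 | P6 22-23 | P0 23-25 | P3 25-27 | P4 27-28 | P5 28-30 | P0 30-31 | P3 31-33 | P5 33-35 | P3 35-36 |
Completion: P0=31  P1=16  P2=5  P3=36  P4=28  P5=35  P6=23
Turnaround (C−A): P0=31  P1=16  P2=5  P3=36  P4=28  P5=35  P6=23
Waiting = turnaround − burst: P0=24, P1=13, P2=4, P3=27, P4=23, P5=27, P6=20
Total waiting = 24 + 13 + 4 + 27 + 23 + 27 + 20 = 138

138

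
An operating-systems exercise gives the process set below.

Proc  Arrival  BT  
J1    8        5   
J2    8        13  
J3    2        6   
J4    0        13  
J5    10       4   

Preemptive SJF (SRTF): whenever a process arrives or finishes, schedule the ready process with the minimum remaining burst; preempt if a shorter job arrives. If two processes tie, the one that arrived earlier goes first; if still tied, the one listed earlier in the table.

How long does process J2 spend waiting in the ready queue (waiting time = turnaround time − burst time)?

Schedule: | J4 0-2 | J3 2-8 | J1 8-13 | J5 13-17 | J4 17-28 | J2 28-41 |
Completion: J1=13  J2=41  J3=8  J4=28  J5=17
Waiting(J2) = turnaround − burst = 33 − 13 = 20

20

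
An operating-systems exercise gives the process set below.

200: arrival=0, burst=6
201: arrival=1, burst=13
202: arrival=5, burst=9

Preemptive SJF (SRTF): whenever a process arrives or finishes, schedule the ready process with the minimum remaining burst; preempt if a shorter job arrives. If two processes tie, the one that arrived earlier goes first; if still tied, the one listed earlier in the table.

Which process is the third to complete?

201

Gantt: | 200 0-6 | 202 6-15 | 201 15-28 |
Completion: 200=6  201=28  202=15
Finish order: 200 → 202 → 201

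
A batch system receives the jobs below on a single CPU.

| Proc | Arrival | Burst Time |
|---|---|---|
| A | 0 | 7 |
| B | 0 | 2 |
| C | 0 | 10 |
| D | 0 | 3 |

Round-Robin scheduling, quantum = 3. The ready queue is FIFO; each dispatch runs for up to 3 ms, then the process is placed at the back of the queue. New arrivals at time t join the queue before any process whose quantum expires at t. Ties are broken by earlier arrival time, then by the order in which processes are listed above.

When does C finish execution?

22

Gantt: | A 0-3 | B 3-5 | C 5-8 | D 8-11 | A 11-14 | C 14-17 | A 17-18 | C 18-22 |
Completion: A=18  B=5  C=22  D=11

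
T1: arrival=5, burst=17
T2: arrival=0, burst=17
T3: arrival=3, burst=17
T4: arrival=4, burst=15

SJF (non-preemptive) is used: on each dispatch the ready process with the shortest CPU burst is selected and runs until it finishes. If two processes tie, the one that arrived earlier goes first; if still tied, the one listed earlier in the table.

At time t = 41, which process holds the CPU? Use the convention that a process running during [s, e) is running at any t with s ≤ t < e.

T3

Timeline: | T2 0-17 | T4 17-32 | T3 32-49 | T1 49-66 |
Completion: T1=66  T2=17  T3=49  T4=32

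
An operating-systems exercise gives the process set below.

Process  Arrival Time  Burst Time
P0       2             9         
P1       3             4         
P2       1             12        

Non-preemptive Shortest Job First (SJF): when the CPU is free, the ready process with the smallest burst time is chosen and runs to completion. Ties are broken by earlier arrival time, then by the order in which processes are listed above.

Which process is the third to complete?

P0

Schedule: | idle 0-1 | P2 1-13 | P1 13-17 | P0 17-26 |
Completion: P0=26  P1=17  P2=13
Turnaround (C−A): P0=24  P1=14  P2=12
Finish order: P2 → P1 → P0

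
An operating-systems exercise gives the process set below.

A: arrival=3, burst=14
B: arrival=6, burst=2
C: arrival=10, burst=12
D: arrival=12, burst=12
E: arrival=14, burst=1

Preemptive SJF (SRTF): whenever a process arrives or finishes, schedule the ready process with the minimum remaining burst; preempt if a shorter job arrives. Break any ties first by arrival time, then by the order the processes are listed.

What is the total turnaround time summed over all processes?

74

Schedule: | idle 0-3 | A 3-6 | B 6-8 | A 8-14 | E 14-15 | A 15-20 | C 20-32 | D 32-44 |
Completion: A=20  B=8  C=32  D=44  E=15
Turnaround = completion − arrival: A=17, B=2, C=22, D=32, E=1
Total turnaround = 17 + 2 + 22 + 32 + 1 = 74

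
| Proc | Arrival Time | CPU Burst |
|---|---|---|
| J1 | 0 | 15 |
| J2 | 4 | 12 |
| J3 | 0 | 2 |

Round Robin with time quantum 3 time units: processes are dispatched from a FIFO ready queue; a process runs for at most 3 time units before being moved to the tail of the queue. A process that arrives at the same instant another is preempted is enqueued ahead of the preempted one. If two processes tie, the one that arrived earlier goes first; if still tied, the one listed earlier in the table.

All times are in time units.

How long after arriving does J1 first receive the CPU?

0

Gantt: | J1 0-3 | J3 3-5 | J1 5-8 | J2 8-11 | J1 11-14 | J2 14-17 | J1 17-20 | J2 20-23 | J1 23-26 | J2 26-29 |
Completion: J1=26  J2=29  J3=5
Turnaround (C−A): J1=26  J2=25  J3=5
Response(J1) = first start − arrival = 0 − 0 = 0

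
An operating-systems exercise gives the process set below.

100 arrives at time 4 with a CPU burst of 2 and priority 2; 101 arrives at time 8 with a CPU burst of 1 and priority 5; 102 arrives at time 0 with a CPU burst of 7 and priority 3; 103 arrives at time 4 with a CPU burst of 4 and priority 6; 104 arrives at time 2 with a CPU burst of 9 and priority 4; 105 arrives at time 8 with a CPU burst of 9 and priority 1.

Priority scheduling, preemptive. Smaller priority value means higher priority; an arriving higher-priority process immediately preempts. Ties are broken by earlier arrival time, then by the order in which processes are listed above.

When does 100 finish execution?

6

Schedule: | 102 0-4 | 100 4-6 | 102 6-8 | 105 8-17 | 102 17-18 | 104 18-27 | 101 27-28 | 103 28-32 |
Completion: 100=6  101=28  102=18  103=32  104=27  105=17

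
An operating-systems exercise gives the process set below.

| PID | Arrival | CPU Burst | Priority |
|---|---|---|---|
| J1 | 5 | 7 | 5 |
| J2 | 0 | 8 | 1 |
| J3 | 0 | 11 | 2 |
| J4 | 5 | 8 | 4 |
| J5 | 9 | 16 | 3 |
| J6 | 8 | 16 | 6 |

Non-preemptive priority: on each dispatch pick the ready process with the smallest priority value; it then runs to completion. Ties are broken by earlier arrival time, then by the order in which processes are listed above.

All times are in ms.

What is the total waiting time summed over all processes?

Timeline: | J2 0-8 | J3 8-19 | J5 19-35 | J4 35-43 | J1 43-50 | J6 50-66 |
Completion: J1=50  J2=8  J3=19  J4=43  J5=35  J6=66
Waiting = turnaround − burst: J1=38, J2=0, J3=8, J4=30, J5=10, J6=42
Total waiting = 38 + 0 + 8 + 30 + 10 + 42 = 128

128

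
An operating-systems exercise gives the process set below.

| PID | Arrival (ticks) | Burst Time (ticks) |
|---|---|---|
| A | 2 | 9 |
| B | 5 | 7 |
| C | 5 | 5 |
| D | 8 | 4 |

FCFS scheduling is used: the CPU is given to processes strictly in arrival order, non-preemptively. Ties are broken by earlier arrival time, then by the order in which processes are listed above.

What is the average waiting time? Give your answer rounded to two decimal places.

8.50

Schedule: | idle 0-2 | A 2-11 | B 11-18 | C 18-23 | D 23-27 |
Completion: A=11  B=18  C=23  D=27
Turnaround (C−A): A=9  B=13  C=18  D=19
Waiting times: A=0, B=6, C=13, D=15
Average waiting = (0+6+13+15) / 4 = 34/4 = 8.50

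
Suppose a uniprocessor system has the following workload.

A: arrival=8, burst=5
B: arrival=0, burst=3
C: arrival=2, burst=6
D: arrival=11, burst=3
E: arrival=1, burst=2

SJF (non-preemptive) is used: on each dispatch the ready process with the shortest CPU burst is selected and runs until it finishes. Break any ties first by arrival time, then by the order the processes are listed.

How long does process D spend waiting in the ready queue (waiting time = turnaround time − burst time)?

0

Gantt: | B 0-3 | E 3-5 | C 5-11 | D 11-14 | A 14-19 |
Completion: A=19  B=3  C=11  D=14  E=5
Turnaround (C−A): A=11  B=3  C=9  D=3  E=4
Waiting(D) = turnaround − burst = 3 − 3 = 0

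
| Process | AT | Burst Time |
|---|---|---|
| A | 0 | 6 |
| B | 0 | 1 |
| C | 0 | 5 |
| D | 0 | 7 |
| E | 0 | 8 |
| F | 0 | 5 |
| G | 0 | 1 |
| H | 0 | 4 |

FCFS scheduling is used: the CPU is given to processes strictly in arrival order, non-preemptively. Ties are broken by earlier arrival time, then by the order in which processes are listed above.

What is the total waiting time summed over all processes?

Timeline: | A 0-6 | B 6-7 | C 7-12 | D 12-19 | E 19-27 | F 27-32 | G 32-33 | H 33-37 |
Completion: A=6  B=7  C=12  D=19  E=27  F=32  G=33  H=37
Turnaround (C−A): A=6  B=7  C=12  D=19  E=27  F=32  G=33  H=37
Waiting = turnaround − burst: A=0, B=6, C=7, D=12, E=19, F=27, G=32, H=33
Total waiting = 0 + 6 + 7 + 12 + 19 + 27 + 32 + 33 = 136

136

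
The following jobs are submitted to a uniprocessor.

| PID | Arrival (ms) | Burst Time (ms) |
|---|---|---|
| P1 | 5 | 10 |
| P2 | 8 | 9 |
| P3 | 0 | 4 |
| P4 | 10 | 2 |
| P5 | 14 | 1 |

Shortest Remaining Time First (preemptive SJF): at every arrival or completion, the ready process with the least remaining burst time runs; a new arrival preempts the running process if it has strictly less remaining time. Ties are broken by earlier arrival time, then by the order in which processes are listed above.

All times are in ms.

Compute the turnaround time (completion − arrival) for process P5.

Timeline: | P3 0-4 | idle 4-5 | P1 5-10 | P4 10-12 | P1 12-14 | P5 14-15 | P1 15-18 | P2 18-27 |
Completion: P1=18  P2=27  P3=4  P4=12  P5=15
Turnaround (C−A): P1=13  P2=19  P3=4  P4=2  P5=1
Turnaround(P5) = completion − arrival = 15 − 14 = 1

1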